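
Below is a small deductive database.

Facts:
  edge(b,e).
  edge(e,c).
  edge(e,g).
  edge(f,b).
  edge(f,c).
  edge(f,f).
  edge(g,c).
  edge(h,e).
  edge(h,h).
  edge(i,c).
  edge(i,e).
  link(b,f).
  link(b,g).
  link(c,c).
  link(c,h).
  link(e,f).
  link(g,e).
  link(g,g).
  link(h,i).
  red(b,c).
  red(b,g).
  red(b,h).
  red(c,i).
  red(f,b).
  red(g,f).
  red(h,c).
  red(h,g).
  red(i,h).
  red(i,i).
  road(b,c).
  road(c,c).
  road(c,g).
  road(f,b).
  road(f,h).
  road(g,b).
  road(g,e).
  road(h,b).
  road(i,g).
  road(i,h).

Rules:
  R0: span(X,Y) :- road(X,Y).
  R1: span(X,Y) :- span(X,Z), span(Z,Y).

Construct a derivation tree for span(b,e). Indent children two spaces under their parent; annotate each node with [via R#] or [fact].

span(b,e)  [via R1]
  span(b,c)  [via R0]
    road(b,c)  [fact]
  span(c,e)  [via R1]
    span(c,g)  [via R0]
      road(c,g)  [fact]
    span(g,e)  [via R0]
      road(g,e)  [fact]

round 1: derive span(b,c) via R0 from road(b,c)
round 1: derive span(c,c) via R0 from road(c,c)
round 1: derive span(c,g) via R0 from road(c,g)
round 1: derive span(f,b) via R0 from road(f,b)
round 1: derive span(f,h) via R0 from road(f,h)
round 1: derive span(g,b) via R0 from road(g,b)
round 1: derive span(g,e) via R0 from road(g,e)
round 1: derive span(h,b) via R0 from road(h,b)
round 1: derive span(i,g) via R0 from road(i,g)
round 1: derive span(i,h) via R0 from road(i,h)
round 2: derive span(b,g) via R1 from span(b,c), span(c,g)
round 2: derive span(c,b) via R1 from span(c,g), span(g,b)
round 2: derive span(c,e) via R1 from span(c,g), span(g,e)
round 2: derive span(f,c) via R1 from span(f,b), span(b,c)
round 2: derive span(g,c) via R1 from span(g,b), span(b,c)
round 2: derive span(h,c) via R1 from span(h,b), span(b,c)
round 2: derive span(i,b) via R1 from span(i,g), span(g,b)
round 2: derive span(i,e) via R1 from span(i,g), span(g,e)
round 3: derive span(b,b) via R1 from span(b,c), span(c,b)
round 3: derive span(b,e) via R1 from span(b,c), span(c,e)
round 3: derive span(f,e) via R1 from span(f,c), span(c,e)
round 3: derive span(f,g) via R1 from span(f,b), span(b,g)
round 3: derive span(g,g) via R1 from span(g,b), span(b,g)
round 3: derive span(h,e) via R1 from span(h,c), span(c,e)
round 3: derive span(h,g) via R1 from span(h,b), span(b,g)
round 3: derive span(i,c) via R1 from span(i,b), span(b,c)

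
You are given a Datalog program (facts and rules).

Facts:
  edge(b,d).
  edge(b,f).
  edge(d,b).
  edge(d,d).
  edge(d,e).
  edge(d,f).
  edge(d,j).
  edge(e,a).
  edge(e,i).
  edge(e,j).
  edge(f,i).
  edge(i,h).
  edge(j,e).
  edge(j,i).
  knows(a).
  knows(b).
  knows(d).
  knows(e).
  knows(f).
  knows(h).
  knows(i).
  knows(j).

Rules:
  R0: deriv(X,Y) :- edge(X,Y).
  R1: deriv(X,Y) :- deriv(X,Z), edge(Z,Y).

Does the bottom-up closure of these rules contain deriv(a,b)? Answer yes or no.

no

round 1: derive deriv(b,d) via R0 from edge(b,d)
round 1: derive deriv(b,f) via R0 from edge(b,f)
round 1: derive deriv(d,b) via R0 from edge(d,b)
round 1: derive deriv(d,d) via R0 from edge(d,d)
round 1: derive deriv(d,e) via R0 from edge(d,e)
round 1: derive deriv(d,f) via R0 from edge(d,f)
round 1: derive deriv(d,j) via R0 from edge(d,j)
round 1: derive deriv(e,a) via R0 from edge(e,a)
round 1: derive deriv(e,i) via R0 from edge(e,i)
round 1: derive deriv(e,j) via R0 from edge(e,j)
round 1: derive deriv(f,i) via R0 from edge(f,i)
round 1: derive deriv(i,h) via R0 from edge(i,h)
round 1: derive deriv(j,e) via R0 from edge(j,e)
round 1: derive deriv(j,i) via R0 from edge(j,i)
round 2: derive deriv(b,b) via R1 from deriv(b,d), edge(d,b)
round 2: derive deriv(b,e) via R1 from deriv(b,d), edge(d,e)
round 2: derive deriv(b,i) via R1 from deriv(b,f), edge(f,i)
round 2: derive deriv(b,j) via R1 from deriv(b,d), edge(d,j)
round 2: derive deriv(d,a) via R1 from deriv(d,e), edge(e,a)
round 2: derive deriv(d,i) via R1 from deriv(d,e), edge(e,i)
round 2: derive deriv(e,e) via R1 from deriv(e,j), edge(j,e)
round 2: derive deriv(e,h) via R1 from deriv(e,i), edge(i,h)
round 2: derive deriv(f,h) via R1 from deriv(f,i), edge(i,h)
round 2: derive deriv(j,a) via R1 from deriv(j,e), edge(e,a)
round 2: derive deriv(j,h) via R1 from deriv(j,i), edge(i,h)
round 2: derive deriv(j,j) via R1 from deriv(j,e), edge(e,j)
round 3: derive deriv(b,a) via R1 from deriv(b,e), edge(e,a)
round 3: derive deriv(b,h) via R1 from deriv(b,i), edge(i,h)
round 3: derive deriv(d,h) via R1 from deriv(d,i), edge(i,h)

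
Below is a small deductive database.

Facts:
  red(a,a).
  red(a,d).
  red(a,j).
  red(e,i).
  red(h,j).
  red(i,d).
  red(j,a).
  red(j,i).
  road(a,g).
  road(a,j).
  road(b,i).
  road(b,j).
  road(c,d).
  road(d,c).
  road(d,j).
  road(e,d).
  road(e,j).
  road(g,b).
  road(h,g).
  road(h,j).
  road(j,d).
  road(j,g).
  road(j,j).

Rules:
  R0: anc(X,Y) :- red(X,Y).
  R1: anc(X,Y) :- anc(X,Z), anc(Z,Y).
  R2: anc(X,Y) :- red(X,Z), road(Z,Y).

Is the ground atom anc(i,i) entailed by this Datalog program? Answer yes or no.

yes

round 1: derive anc(a,a) via R0 from red(a,a)
round 1: derive anc(a,d) via R0 from red(a,d)
round 1: derive anc(a,j) via R0 from red(a,j)
round 1: derive anc(e,i) via R0 from red(e,i)
round 1: derive anc(h,j) via R0 from red(h,j)
round 1: derive anc(i,d) via R0 from red(i,d)
round 1: derive anc(j,a) via R0 from red(j,a)
round 1: derive anc(j,i) via R0 from red(j,i)
round 1: derive anc(a,c) via R2 from red(a,d), road(d,c)
round 1: derive anc(a,g) via R2 from red(a,a), road(a,g)
round 1: derive anc(h,d) via R2 from red(h,j), road(j,d)
round 1: derive anc(h,g) via R2 from red(h,j), road(j,g)
round 1: derive anc(i,c) via R2 from red(i,d), road(d,c)
round 1: derive anc(i,j) via R2 from red(i,d), road(d,j)
round 1: derive anc(j,g) via R2 from red(j,a), road(a,g)
round 1: derive anc(j,j) via R2 from red(j,a), road(a,j)
round 2: derive anc(a,i) via R1 from anc(a,j), anc(j,i)
round 2: derive anc(e,c) via R1 from anc(e,i), anc(i,c)
round 2: derive anc(e,d) via R1 from anc(e,i), anc(i,d)
round 2: derive anc(e,j) via R1 from anc(e,i), anc(i,j)
round 2: derive anc(h,a) via R1 from anc(h,j), anc(j,a)
round 2: derive anc(h,i) via R1 from anc(h,j), anc(j,i)
round 2: derive anc(i,a) via R1 from anc(i,j), anc(j,a)
round 2: derive anc(i,g) via R1 from anc(i,j), anc(j,g)
round 2: derive anc(i,i) via R1 from anc(i,j), anc(j,i)
round 2: derive anc(j,c) via R1 from anc(j,a), anc(a,c)
round 2: derive anc(j,d) via R1 from anc(j,a), anc(a,d)
round 3: derive anc(e,a) via R1 from anc(e,i), anc(i,a)
round 3: derive anc(e,g) via R1 from anc(e,i), anc(i,g)
round 3: derive anc(h,c) via R1 from anc(h,a), anc(a,c)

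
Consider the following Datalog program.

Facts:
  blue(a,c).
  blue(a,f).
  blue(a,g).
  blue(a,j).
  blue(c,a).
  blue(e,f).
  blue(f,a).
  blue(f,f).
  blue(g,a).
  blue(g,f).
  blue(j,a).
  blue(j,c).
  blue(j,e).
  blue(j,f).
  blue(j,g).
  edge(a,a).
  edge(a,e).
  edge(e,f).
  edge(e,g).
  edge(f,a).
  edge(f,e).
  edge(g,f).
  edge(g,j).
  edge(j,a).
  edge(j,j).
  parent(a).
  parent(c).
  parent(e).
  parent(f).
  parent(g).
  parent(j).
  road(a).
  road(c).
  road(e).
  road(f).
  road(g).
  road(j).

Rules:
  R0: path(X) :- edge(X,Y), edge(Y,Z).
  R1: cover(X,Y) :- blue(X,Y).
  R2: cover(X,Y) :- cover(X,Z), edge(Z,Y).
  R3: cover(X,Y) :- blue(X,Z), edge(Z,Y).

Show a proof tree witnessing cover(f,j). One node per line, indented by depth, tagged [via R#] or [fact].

cover(f,j)  [via R2]
  cover(f,g)  [via R2]
    cover(f,e)  [via R3]
      blue(f,a)  [fact]
      edge(a,e)  [fact]
    edge(e,g)  [fact]
  edge(g,j)  [fact]

round 1: derive cover(a,c) via R1 from blue(a,c)
round 1: derive cover(a,f) via R1 from blue(a,f)
round 1: derive cover(a,g) via R1 from blue(a,g)
round 1: derive cover(a,j) via R1 from blue(a,j)
round 1: derive cover(c,a) via R1 from blue(c,a)
round 1: derive cover(e,f) via R1 from blue(e,f)
round 1: derive cover(f,a) via R1 from blue(f,a)
round 1: derive cover(f,f) via R1 from blue(f,f)
round 1: derive cover(g,a) via R1 from blue(g,a)
round 1: derive cover(g,f) via R1 from blue(g,f)
round 1: derive cover(j,a) via R1 from blue(j,a)
round 1: derive cover(j,c) via R1 from blue(j,c)
round 1: derive cover(j,e) via R1 from blue(j,e)
round 1: derive cover(j,f) via R1 from blue(j,f)
round 1: derive cover(j,g) via R1 from blue(j,g)
round 1: derive cover(a,a) via R3 from blue(a,f), edge(f,a)
round 1: derive cover(a,e) via R3 from blue(a,f), edge(f,e)
round 1: derive cover(c,e) via R3 from blue(c,a), edge(a,e)
round 1: derive cover(e,a) via R3 from blue(e,f), edge(f,a)
round 1: derive cover(e,e) via R3 from blue(e,f), edge(f,e)
round 1: derive cover(f,e) via R3 from blue(f,a), edge(a,e)
round 1: derive cover(g,e) via R3 from blue(g,a), edge(a,e)
round 1: derive cover(j,j) via R3 from blue(j,g), edge(g,j)
round 2: derive cover(c,f) via R2 from cover(c,e), edge(e,f)
round 2: derive cover(c,g) via R2 from cover(c,e), edge(e,g)
round 2: derive cover(e,g) via R2 from cover(e,e), edge(e,g)
round 2: derive cover(f,g) via R2 from cover(f,e), edge(e,g)
round 2: derive cover(g,g) via R2 from cover(g,e), edge(e,g)
round 3: derive cover(c,j) via R2 from cover(c,g), edge(g,j)
round 3: derive cover(e,j) via R2 from cover(e,g), edge(g,j)
round 3: derive cover(f,j) via R2 from cover(f,g), edge(g,j)
round 3: derive cover(g,j) via R2 from cover(g,g), edge(g,j)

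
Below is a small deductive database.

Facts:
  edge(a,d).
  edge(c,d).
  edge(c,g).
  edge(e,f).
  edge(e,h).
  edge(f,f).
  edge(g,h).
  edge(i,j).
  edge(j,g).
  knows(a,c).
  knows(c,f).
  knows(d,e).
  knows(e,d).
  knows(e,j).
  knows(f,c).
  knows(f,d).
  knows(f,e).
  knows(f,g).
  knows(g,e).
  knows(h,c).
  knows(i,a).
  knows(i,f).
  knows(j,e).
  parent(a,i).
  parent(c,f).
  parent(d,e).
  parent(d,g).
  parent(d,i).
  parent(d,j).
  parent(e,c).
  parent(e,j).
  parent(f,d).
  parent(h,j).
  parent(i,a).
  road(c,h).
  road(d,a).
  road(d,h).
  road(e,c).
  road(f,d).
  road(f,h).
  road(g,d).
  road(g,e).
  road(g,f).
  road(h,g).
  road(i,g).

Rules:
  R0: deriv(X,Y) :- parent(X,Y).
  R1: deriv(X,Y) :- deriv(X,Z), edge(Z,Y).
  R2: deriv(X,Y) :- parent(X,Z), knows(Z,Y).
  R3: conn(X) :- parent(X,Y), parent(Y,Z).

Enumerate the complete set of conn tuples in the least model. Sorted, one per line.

round 1: derive conn(a) via R3 from parent(a,i), parent(i,a)
round 1: derive conn(c) via R3 from parent(c,f), parent(f,d)
round 1: derive conn(d) via R3 from parent(d,e), parent(e,c)
round 1: derive conn(e) via R3 from parent(e,c), parent(c,f)
round 1: derive conn(f) via R3 from parent(f,d), parent(d,e)
round 1: derive conn(i) via R3 from parent(i,a), parent(a,i)

conn(a)
conn(c)
conn(d)
conn(e)
conn(f)
conn(i)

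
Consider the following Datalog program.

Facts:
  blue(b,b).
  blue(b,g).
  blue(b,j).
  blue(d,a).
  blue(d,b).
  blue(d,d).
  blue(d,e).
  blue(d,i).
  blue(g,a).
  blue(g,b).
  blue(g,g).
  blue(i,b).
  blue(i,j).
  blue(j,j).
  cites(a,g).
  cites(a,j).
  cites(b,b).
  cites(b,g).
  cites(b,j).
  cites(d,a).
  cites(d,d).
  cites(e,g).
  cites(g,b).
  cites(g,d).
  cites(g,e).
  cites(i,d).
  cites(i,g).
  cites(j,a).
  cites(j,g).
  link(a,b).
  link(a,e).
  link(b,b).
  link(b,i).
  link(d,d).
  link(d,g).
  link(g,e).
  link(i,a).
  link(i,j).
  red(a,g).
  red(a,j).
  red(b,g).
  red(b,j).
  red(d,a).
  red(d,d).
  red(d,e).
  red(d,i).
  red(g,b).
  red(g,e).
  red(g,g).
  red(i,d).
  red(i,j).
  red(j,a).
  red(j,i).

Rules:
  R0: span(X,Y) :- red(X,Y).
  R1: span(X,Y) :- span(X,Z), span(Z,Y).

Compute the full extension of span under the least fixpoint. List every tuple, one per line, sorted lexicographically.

span(a,a)
span(a,b)
span(a,d)
span(a,e)
span(a,g)
span(a,i)
span(a,j)
span(b,a)
span(b,b)
span(b,d)
span(b,e)
span(b,g)
span(b,i)
span(b,j)
span(d,a)
span(d,b)
span(d,d)
span(d,e)
span(d,g)
span(d,i)
span(d,j)
span(g,a)
span(g,b)
span(g,d)
span(g,e)
span(g,g)
span(g,i)
span(g,j)
span(i,a)
span(i,b)
span(i,d)
span(i,e)
span(i,g)
span(i,i)
span(i,j)
span(j,a)
span(j,b)
span(j,d)
span(j,e)
span(j,g)
span(j,i)
span(j,j)

round 1: derive span(a,g) via R0 from red(a,g)
round 1: derive span(a,j) via R0 from red(a,j)
round 1: derive span(b,g) via R0 from red(b,g)
round 1: derive span(b,j) via R0 from red(b,j)
round 1: derive span(d,a) via R0 from red(d,a)
round 1: derive span(d,d) via R0 from red(d,d)
round 1: derive span(d,e) via R0 from red(d,e)
round 1: derive span(d,i) via R0 from red(d,i)
round 1: derive span(g,b) via R0 from red(g,b)
round 1: derive span(g,e) via R0 from red(g,e)
round 1: derive span(g,g) via R0 from red(g,g)
round 1: derive span(i,d) via R0 from red(i,d)
round 1: derive span(i,j) via R0 from red(i,j)
round 1: derive span(j,a) via R0 from red(j,a)
round 1: derive span(j,i) via R0 from red(j,i)
round 2: derive span(a,a) via R1 from span(a,j), span(j,a)
round 2: derive span(a,b) via R1 from span(a,g), span(g,b)
round 2: derive span(a,e) via R1 from span(a,g), span(g,e)
round 2: derive span(a,i) via R1 from span(a,j), span(j,i)
round 2: derive span(b,a) via R1 from span(b,j), span(j,a)
round 2: derive span(b,b) via R1 from span(b,g), span(g,b)
round 2: derive span(b,e) via R1 from span(b,g), span(g,e)
round 2: derive span(b,i) via R1 from span(b,j), span(j,i)
round 2: derive span(d,g) via R1 from span(d,a), span(a,g)
round 2: derive span(d,j) via R1 from span(d,a), span(a,j)
round 2: derive span(g,j) via R1 from span(g,b), span(b,j)
round 2: derive span(i,a) via R1 from span(i,d), span(d,a)
round 2: derive span(i,e) via R1 from span(i,d), span(d,e)
round 2: derive span(i,i) via R1 from span(i,d), span(d,i)
round 2: derive span(j,d) via R1 from span(j,i), span(i,d)
round 2: derive span(j,g) via R1 from span(j,a), span(a,g)
round 2: derive span(j,j) via R1 from span(j,a), span(a,j)
round 3: derive span(a,d) via R1 from span(a,i), span(i,d)
round 3: derive span(b,d) via R1 from span(b,i), span(i,d)
round 3: derive span(d,b) via R1 from span(d,a), span(a,b)
round 3: derive span(g,a) via R1 from span(g,b), span(b,a)
round 3: derive span(g,d) via R1 from span(g,j), span(j,d)
round 3: derive span(g,i) via R1 from span(g,b), span(b,i)
round 3: derive span(i,b) via R1 from span(i,a), span(a,b)
round 3: derive span(i,g) via R1 from span(i,a), span(a,g)
round 3: derive span(j,b) via R1 from span(j,a), span(a,b)
round 3: derive span(j,e) via R1 from span(j,a), span(a,e)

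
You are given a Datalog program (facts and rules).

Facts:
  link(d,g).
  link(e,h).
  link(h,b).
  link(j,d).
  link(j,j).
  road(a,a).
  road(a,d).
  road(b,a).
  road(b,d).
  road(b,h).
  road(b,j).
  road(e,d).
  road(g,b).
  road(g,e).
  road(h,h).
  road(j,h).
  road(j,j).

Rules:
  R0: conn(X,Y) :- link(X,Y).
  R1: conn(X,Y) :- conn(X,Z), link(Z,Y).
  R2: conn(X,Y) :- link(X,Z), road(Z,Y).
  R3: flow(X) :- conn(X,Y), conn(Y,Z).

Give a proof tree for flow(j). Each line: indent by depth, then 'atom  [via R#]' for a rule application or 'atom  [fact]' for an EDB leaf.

round 1: derive conn(d,g) via R0 from link(d,g)
round 1: derive conn(e,h) via R0 from link(e,h)
round 1: derive conn(h,b) via R0 from link(h,b)
round 1: derive conn(j,d) via R0 from link(j,d)
round 1: derive conn(j,j) via R0 from link(j,j)
round 1: derive conn(d,b) via R2 from link(d,g), road(g,b)
round 1: derive conn(d,e) via R2 from link(d,g), road(g,e)
round 1: derive conn(h,a) via R2 from link(h,b), road(b,a)
round 1: derive conn(h,d) via R2 from link(h,b), road(b,d)
round 1: derive conn(h,h) via R2 from link(h,b), road(b,h)
round 1: derive conn(h,j) via R2 from link(h,b), road(b,j)
round 1: derive conn(j,h) via R2 from link(j,j), road(j,h)
round 2: derive conn(d,h) via R1 from conn(d,e), link(e,h)
round 2: derive conn(e,b) via R1 from conn(e,h), link(h,b)
round 2: derive conn(h,g) via R1 from conn(h,d), link(d,g)
round 2: derive conn(j,b) via R1 from conn(j,h), link(h,b)
round 2: derive conn(j,g) via R1 from conn(j,d), link(d,g)
round 2: derive flow(d) via R3 from conn(d,e), conn(e,h)
round 2: derive flow(e) via R3 from conn(e,h), conn(h,a)
round 2: derive flow(h) via R3 from conn(h,d), conn(d,b)
round 2: derive flow(j) via R3 from conn(j,d), conn(d,b)

flow(j)  [via R3]
  conn(j,d)  [via R0]
    link(j,d)  [fact]
  conn(d,b)  [via R2]
    link(d,g)  [fact]
    road(g,b)  [fact]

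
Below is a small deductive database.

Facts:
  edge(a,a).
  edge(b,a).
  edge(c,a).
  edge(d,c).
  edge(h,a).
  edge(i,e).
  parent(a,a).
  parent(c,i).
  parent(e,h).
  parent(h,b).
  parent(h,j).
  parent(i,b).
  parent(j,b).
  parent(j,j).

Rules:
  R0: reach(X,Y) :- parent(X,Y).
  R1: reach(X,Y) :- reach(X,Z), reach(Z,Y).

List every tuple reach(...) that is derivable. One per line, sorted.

round 1: derive reach(a,a) via R0 from parent(a,a)
round 1: derive reach(c,i) via R0 from parent(c,i)
round 1: derive reach(e,h) via R0 from parent(e,h)
round 1: derive reach(h,b) via R0 from parent(h,b)
round 1: derive reach(h,j) via R0 from parent(h,j)
round 1: derive reach(i,b) via R0 from parent(i,b)
round 1: derive reach(j,b) via R0 from parent(j,b)
round 1: derive reach(j,j) via R0 from parent(j,j)
round 2: derive reach(c,b) via R1 from reach(c,i), reach(i,b)
round 2: derive reach(e,b) via R1 from reach(e,h), reach(h,b)
round 2: derive reach(e,j) via R1 from reach(e,h), reach(h,j)

reach(a,a)
reach(c,b)
reach(c,i)
reach(e,b)
reach(e,h)
reach(e,j)
reach(h,b)
reach(h,j)
reach(i,b)
reach(j,b)
reach(j,j)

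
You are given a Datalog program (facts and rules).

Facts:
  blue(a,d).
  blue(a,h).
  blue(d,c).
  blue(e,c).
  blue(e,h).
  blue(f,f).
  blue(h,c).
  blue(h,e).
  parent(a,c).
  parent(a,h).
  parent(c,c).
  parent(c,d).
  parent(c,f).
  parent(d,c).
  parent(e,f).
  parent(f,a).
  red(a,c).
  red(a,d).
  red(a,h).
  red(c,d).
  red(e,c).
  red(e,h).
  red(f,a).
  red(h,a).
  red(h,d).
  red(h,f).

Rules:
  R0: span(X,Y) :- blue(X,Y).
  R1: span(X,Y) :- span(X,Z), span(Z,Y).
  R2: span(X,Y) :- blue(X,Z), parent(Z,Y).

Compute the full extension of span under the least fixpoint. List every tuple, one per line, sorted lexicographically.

round 1: derive span(a,d) via R0 from blue(a,d)
round 1: derive span(a,h) via R0 from blue(a,h)
round 1: derive span(d,c) via R0 from blue(d,c)
round 1: derive span(e,c) via R0 from blue(e,c)
round 1: derive span(e,h) via R0 from blue(e,h)
round 1: derive span(f,f) via R0 from blue(f,f)
round 1: derive span(h,c) via R0 from blue(h,c)
round 1: derive span(h,e) via R0 from blue(h,e)
round 1: derive span(a,c) via R2 from blue(a,d), parent(d,c)
round 1: derive span(d,d) via R2 from blue(d,c), parent(c,d)
round 1: derive span(d,f) via R2 from blue(d,c), parent(c,f)
round 1: derive span(e,d) via R2 from blue(e,c), parent(c,d)
round 1: derive span(e,f) via R2 from blue(e,c), parent(c,f)
round 1: derive span(f,a) via R2 from blue(f,f), parent(f,a)
round 1: derive span(h,d) via R2 from blue(h,c), parent(c,d)
round 1: derive span(h,f) via R2 from blue(h,c), parent(c,f)
round 2: derive span(a,e) via R1 from span(a,h), span(h,e)
round 2: derive span(a,f) via R1 from span(a,d), span(d,f)
round 2: derive span(d,a) via R1 from span(d,f), span(f,a)
round 2: derive span(e,a) via R1 from span(e,f), span(f,a)
round 2: derive span(e,e) via R1 from span(e,h), span(h,e)
round 2: derive span(f,c) via R1 from span(f,a), span(a,c)
round 2: derive span(f,d) via R1 from span(f,a), span(a,d)
round 2: derive span(f,h) via R1 from span(f,a), span(a,h)
round 2: derive span(h,a) via R1 from span(h,f), span(f,a)
round 2: derive span(h,h) via R1 from span(h,e), span(e,h)
round 3: derive span(a,a) via R1 from span(a,d), span(d,a)
round 3: derive span(d,e) via R1 from span(d,a), span(a,e)
round 3: derive span(d,h) via R1 from span(d,a), span(a,h)
round 3: derive span(f,e) via R1 from span(f,a), span(a,e)

span(a,a)
span(a,c)
span(a,d)
span(a,e)
span(a,f)
span(a,h)
span(d,a)
span(d,c)
span(d,d)
span(d,e)
span(d,f)
span(d,h)
span(e,a)
span(e,c)
span(e,d)
span(e,e)
span(e,f)
span(e,h)
span(f,a)
span(f,c)
span(f,d)
span(f,e)
span(f,f)
span(f,h)
span(h,a)
span(h,c)
span(h,d)
span(h,e)
span(h,f)
span(h,h)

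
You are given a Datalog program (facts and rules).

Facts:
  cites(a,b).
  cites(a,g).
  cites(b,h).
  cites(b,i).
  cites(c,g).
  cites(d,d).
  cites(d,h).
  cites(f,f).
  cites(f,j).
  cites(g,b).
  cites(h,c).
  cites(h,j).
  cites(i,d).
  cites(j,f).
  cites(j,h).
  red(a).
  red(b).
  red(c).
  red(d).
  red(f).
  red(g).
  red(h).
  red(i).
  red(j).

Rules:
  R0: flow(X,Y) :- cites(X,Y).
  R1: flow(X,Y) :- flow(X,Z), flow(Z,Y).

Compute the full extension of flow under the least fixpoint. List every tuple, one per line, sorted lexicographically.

flow(a,b)
flow(a,c)
flow(a,d)
flow(a,f)
flow(a,g)
flow(a,h)
flow(a,i)
flow(a,j)
flow(b,b)
flow(b,c)
flow(b,d)
flow(b,f)
flow(b,g)
flow(b,h)
flow(b,i)
flow(b,j)
flow(c,b)
flow(c,c)
flow(c,d)
flow(c,f)
flow(c,g)
flow(c,h)
flow(c,i)
flow(c,j)
flow(d,b)
flow(d,c)
flow(d,d)
flow(d,f)
flow(d,g)
flow(d,h)
flow(d,i)
flow(d,j)
flow(f,b)
flow(f,c)
flow(f,d)
flow(f,f)
flow(f,g)
flow(f,h)
flow(f,i)
flow(f,j)
flow(g,b)
flow(g,c)
flow(g,d)
flow(g,f)
flow(g,g)
flow(g,h)
flow(g,i)
flow(g,j)
flow(h,b)
flow(h,c)
flow(h,d)
flow(h,f)
flow(h,g)
flow(h,h)
flow(h,i)
flow(h,j)
flow(i,b)
flow(i,c)
flow(i,d)
flow(i,f)
flow(i,g)
flow(i,h)
flow(i,i)
flow(i,j)
flow(j,b)
flow(j,c)
flow(j,d)
flow(j,f)
flow(j,g)
flow(j,h)
flow(j,i)
flow(j,j)

round 1: derive flow(a,b) via R0 from cites(a,b)
round 1: derive flow(a,g) via R0 from cites(a,g)
round 1: derive flow(b,h) via R0 from cites(b,h)
round 1: derive flow(b,i) via R0 from cites(b,i)
round 1: derive flow(c,g) via R0 from cites(c,g)
round 1: derive flow(d,d) via R0 from cites(d,d)
round 1: derive flow(d,h) via R0 from cites(d,h)
round 1: derive flow(f,f) via R0 from cites(f,f)
round 1: derive flow(f,j) via R0 from cites(f,j)
round 1: derive flow(g,b) via R0 from cites(g,b)
round 1: derive flow(h,c) via R0 from cites(h,c)
round 1: derive flow(h,j) via R0 from cites(h,j)
round 1: derive flow(i,d) via R0 from cites(i,d)
round 1: derive flow(j,f) via R0 from cites(j,f)
round 1: derive flow(j,h) via R0 from cites(j,h)
round 2: derive flow(a,h) via R1 from flow(a,b), flow(b,h)
round 2: derive flow(a,i) via R1 from flow(a,b), flow(b,i)
round 2: derive flow(b,c) via R1 from flow(b,h), flow(h,c)
round 2: derive flow(b,d) via R1 from flow(b,i), flow(i,d)
round 2: derive flow(b,j) via R1 from flow(b,h), flow(h,j)
round 2: derive flow(c,b) via R1 from flow(c,g), flow(g,b)
round 2: derive flow(d,c) via R1 from flow(d,h), flow(h,c)
round 2: derive flow(d,j) via R1 from flow(d,h), flow(h,j)
round 2: derive flow(f,h) via R1 from flow(f,j), flow(j,h)
round 2: derive flow(g,h) via R1 from flow(g,b), flow(b,h)
round 2: derive flow(g,i) via R1 from flow(g,b), flow(b,i)
round 2: derive flow(h,f) via R1 from flow(h,j), flow(j,f)
round 2: derive flow(h,g) via R1 from flow(h,c), flow(c,g)
round 2: derive flow(h,h) via R1 from flow(h,j), flow(j,h)
round 2: derive flow(i,h) via R1 from flow(i,d), flow(d,h)
round 2: derive flow(j,c) via R1 from flow(j,h), flow(h,c)
round 2: derive flow(j,j) via R1 from flow(j,f), flow(f,j)
round 3: derive flow(a,c) via R1 from flow(a,b), flow(b,c)
round 3: derive flow(a,d) via R1 from flow(a,b), flow(b,d)
round 3: derive flow(a,f) via R1 from flow(a,h), flow(h,f)
round 3: derive flow(a,j) via R1 from flow(a,b), flow(b,j)
round 3: derive flow(b,b) via R1 from flow(b,c), flow(c,b)
round 3: derive flow(b,f) via R1 from flow(b,h), flow(h,f)
round 3: derive flow(b,g) via R1 from flow(b,c), flow(c,g)
round 3: derive flow(c,c) via R1 from flow(c,b), flow(b,c)
round 3: derive flow(c,d) via R1 from flow(c,b), flow(b,d)
round 3: derive flow(c,h) via R1 from flow(c,b), flow(b,h)
round 3: derive flow(c,i) via R1 from flow(c,b), flow(b,i)
round 3: derive flow(c,j) via R1 from flow(c,b), flow(b,j)
round 3: derive flow(d,b) via R1 from flow(d,c), flow(c,b)
round 3: derive flow(d,f) via R1 from flow(d,h), flow(h,f)
round 3: derive flow(d,g) via R1 from flow(d,c), flow(c,g)
round 3: derive flow(f,c) via R1 from flow(f,h), flow(h,c)
round 3: derive flow(f,g) via R1 from flow(f,h), flow(h,g)
round 3: derive flow(g,c) via R1 from flow(g,b), flow(b,c)
round 3: derive flow(g,d) via R1 from flow(g,b), flow(b,d)
round 3: derive flow(g,f) via R1 from flow(g,h), flow(h,f)
round 3: derive flow(g,g) via R1 from flow(g,h), flow(h,g)
round 3: derive flow(g,j) via R1 from flow(g,b), flow(b,j)
round 3: derive flow(h,b) via R1 from flow(h,c), flow(c,b)
round 3: derive flow(h,i) via R1 from flow(h,g), flow(g,i)
round 3: derive flow(i,c) via R1 from flow(i,d), flow(d,c)
round 3: derive flow(i,f) via R1 from flow(i,h), flow(h,f)
round 3: derive flow(i,g) via R1 from flow(i,h), flow(h,g)
round 3: derive flow(i,j) via R1 from flow(i,d), flow(d,j)
round 3: derive flow(j,b) via R1 from flow(j,c), flow(c,b)
round 3: derive flow(j,g) via R1 from flow(j,c), flow(c,g)
round 4: derive flow(c,f) via R1 from flow(c,b), flow(b,f)
round 4: derive flow(d,i) via R1 from flow(d,b), flow(b,i)
round 4: derive flow(f,b) via R1 from flow(f,c), flow(c,b)
round 4: derive flow(f,d) via R1 from flow(f,c), flow(c,d)
round 4: derive flow(f,i) via R1 from flow(f,c), flow(c,i)
round 4: derive flow(h,d) via R1 from flow(h,b), flow(b,d)
round 4: derive flow(i,b) via R1 from flow(i,c), flow(c,b)
round 4: derive flow(i,i) via R1 from flow(i,c), flow(c,i)
round 4: derive flow(j,d) via R1 from flow(j,b), flow(b,d)
round 4: derive flow(j,i) via R1 from flow(j,b), flow(b,i)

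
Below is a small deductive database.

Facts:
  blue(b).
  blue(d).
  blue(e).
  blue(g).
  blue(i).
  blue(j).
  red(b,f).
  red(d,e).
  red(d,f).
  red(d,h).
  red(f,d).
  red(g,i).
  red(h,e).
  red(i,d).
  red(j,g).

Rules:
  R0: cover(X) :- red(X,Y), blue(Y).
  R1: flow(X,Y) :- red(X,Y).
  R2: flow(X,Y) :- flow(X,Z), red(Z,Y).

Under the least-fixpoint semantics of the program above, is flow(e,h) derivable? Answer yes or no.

round 1: derive flow(b,f) via R1 from red(b,f)
round 1: derive flow(d,e) via R1 from red(d,e)
round 1: derive flow(d,f) via R1 from red(d,f)
round 1: derive flow(d,h) via R1 from red(d,h)
round 1: derive flow(f,d) via R1 from red(f,d)
round 1: derive flow(g,i) via R1 from red(g,i)
round 1: derive flow(h,e) via R1 from red(h,e)
round 1: derive flow(i,d) via R1 from red(i,d)
round 1: derive flow(j,g) via R1 from red(j,g)
round 2: derive flow(b,d) via R2 from flow(b,f), red(f,d)
round 2: derive flow(d,d) via R2 from flow(d,f), red(f,d)
round 2: derive flow(f,e) via R2 from flow(f,d), red(d,e)
round 2: derive flow(f,f) via R2 from flow(f,d), red(d,f)
round 2: derive flow(f,h) via R2 from flow(f,d), red(d,h)
round 2: derive flow(g,d) via R2 from flow(g,i), red(i,d)
round 2: derive flow(i,e) via R2 from flow(i,d), red(d,e)
round 2: derive flow(i,f) via R2 from flow(i,d), red(d,f)
round 2: derive flow(i,h) via R2 from flow(i,d), red(d,h)
round 2: derive flow(j,i) via R2 from flow(j,g), red(g,i)
round 3: derive flow(b,e) via R2 from flow(b,d), red(d,e)
round 3: derive flow(b,h) via R2 from flow(b,d), red(d,h)
round 3: derive flow(g,e) via R2 from flow(g,d), red(d,e)
round 3: derive flow(g,f) via R2 from flow(g,d), red(d,f)
round 3: derive flow(g,h) via R2 from flow(g,d), red(d,h)
round 3: derive flow(j,d) via R2 from flow(j,i), red(i,d)
round 4: derive flow(j,e) via R2 from flow(j,d), red(d,e)
round 4: derive flow(j,f) via R2 from flow(j,d), red(d,f)
round 4: derive flow(j,h) via R2 from flow(j,d), red(d,h)

no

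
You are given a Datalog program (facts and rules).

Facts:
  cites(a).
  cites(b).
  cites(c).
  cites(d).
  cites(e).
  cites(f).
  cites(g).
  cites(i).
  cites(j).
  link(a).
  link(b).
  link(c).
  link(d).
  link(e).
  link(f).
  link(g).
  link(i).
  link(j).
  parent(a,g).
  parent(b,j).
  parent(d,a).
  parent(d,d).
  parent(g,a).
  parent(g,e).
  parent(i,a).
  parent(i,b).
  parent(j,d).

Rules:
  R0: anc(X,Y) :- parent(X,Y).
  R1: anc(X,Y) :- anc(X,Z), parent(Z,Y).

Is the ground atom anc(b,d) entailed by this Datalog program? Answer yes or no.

yes

round 1: derive anc(a,g) via R0 from parent(a,g)
round 1: derive anc(b,j) via R0 from parent(b,j)
round 1: derive anc(d,a) via R0 from parent(d,a)
round 1: derive anc(d,d) via R0 from parent(d,d)
round 1: derive anc(g,a) via R0 from parent(g,a)
round 1: derive anc(g,e) via R0 from parent(g,e)
round 1: derive anc(i,a) via R0 from parent(i,a)
round 1: derive anc(i,b) via R0 from parent(i,b)
round 1: derive anc(j,d) via R0 from parent(j,d)
round 2: derive anc(a,a) via R1 from anc(a,g), parent(g,a)
round 2: derive anc(a,e) via R1 from anc(a,g), parent(g,e)
round 2: derive anc(b,d) via R1 from anc(b,j), parent(j,d)
round 2: derive anc(d,g) via R1 from anc(d,a), parent(a,g)
round 2: derive anc(g,g) via R1 from anc(g,a), parent(a,g)
round 2: derive anc(i,g) via R1 from anc(i,a), parent(a,g)
round 2: derive anc(i,j) via R1 from anc(i,b), parent(b,j)
round 2: derive anc(j,a) via R1 from anc(j,d), parent(d,a)
round 3: derive anc(b,a) via R1 from anc(b,d), parent(d,a)
round 3: derive anc(d,e) via R1 from anc(d,g), parent(g,e)
round 3: derive anc(i,d) via R1 from anc(i,j), parent(j,d)
round 3: derive anc(i,e) via R1 from anc(i,g), parent(g,e)
round 3: derive anc(j,g) via R1 from anc(j,a), parent(a,g)
round 4: derive anc(b,g) via R1 from anc(b,a), parent(a,g)
round 4: derive anc(j,e) via R1 from anc(j,g), parent(g,e)
round 5: derive anc(b,e) via R1 from anc(b,g), parent(g,e)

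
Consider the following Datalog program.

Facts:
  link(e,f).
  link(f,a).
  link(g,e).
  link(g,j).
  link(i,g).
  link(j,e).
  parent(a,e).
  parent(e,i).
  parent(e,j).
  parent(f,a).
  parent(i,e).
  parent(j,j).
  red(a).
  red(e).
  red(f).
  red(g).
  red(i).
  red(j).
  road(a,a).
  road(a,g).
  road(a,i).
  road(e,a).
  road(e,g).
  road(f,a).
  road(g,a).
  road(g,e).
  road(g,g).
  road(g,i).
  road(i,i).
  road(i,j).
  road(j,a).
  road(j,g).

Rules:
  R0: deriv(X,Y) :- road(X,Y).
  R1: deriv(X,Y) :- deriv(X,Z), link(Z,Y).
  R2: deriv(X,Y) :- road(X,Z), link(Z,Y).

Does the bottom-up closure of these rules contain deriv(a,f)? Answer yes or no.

round 1: derive deriv(a,a) via R0 from road(a,a)
round 1: derive deriv(a,g) via R0 from road(a,g)
round 1: derive deriv(a,i) via R0 from road(a,i)
round 1: derive deriv(e,a) via R0 from road(e,a)
round 1: derive deriv(e,g) via R0 from road(e,g)
round 1: derive deriv(f,a) via R0 from road(f,a)
round 1: derive deriv(g,a) via R0 from road(g,a)
round 1: derive deriv(g,e) via R0 from road(g,e)
round 1: derive deriv(g,g) via R0 from road(g,g)
round 1: derive deriv(g,i) via R0 from road(g,i)
round 1: derive deriv(i,i) via R0 from road(i,i)
round 1: derive deriv(i,j) via R0 from road(i,j)
round 1: derive deriv(j,a) via R0 from road(j,a)
round 1: derive deriv(j,g) via R0 from road(j,g)
round 1: derive deriv(a,e) via R2 from road(a,g), link(g,e)
round 1: derive deriv(a,j) via R2 from road(a,g), link(g,j)
round 1: derive deriv(e,e) via R2 from road(e,g), link(g,e)
round 1: derive deriv(e,j) via R2 from road(e,g), link(g,j)
round 1: derive deriv(g,f) via R2 from road(g,e), link(e,f)
round 1: derive deriv(g,j) via R2 from road(g,g), link(g,j)
round 1: derive deriv(i,e) via R2 from road(i,j), link(j,e)
round 1: derive deriv(i,g) via R2 from road(i,i), link(i,g)
round 1: derive deriv(j,e) via R2 from road(j,g), link(g,e)
round 1: derive deriv(j,j) via R2 from road(j,g), link(g,j)
round 2: derive deriv(a,f) via R1 from deriv(a,e), link(e,f)
round 2: derive deriv(e,f) via R1 from deriv(e,e), link(e,f)
round 2: derive deriv(i,f) via R1 from deriv(i,e), link(e,f)
round 2: derive deriv(j,f) via R1 from deriv(j,e), link(e,f)
round 3: derive deriv(i,a) via R1 from deriv(i,f), link(f,a)

yes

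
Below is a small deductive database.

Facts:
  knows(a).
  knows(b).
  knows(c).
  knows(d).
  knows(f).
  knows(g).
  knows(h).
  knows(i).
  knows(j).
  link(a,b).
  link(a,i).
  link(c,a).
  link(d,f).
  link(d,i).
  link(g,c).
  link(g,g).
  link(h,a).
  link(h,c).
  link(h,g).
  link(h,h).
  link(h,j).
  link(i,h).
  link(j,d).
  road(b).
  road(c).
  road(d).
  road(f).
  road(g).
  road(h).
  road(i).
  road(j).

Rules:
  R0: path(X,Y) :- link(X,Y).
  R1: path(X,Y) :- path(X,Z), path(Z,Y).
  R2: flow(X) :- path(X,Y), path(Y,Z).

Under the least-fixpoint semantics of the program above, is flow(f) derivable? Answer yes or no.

round 1: derive path(a,b) via R0 from link(a,b)
round 1: derive path(a,i) via R0 from link(a,i)
round 1: derive path(c,a) via R0 from link(c,a)
round 1: derive path(d,f) via R0 from link(d,f)
round 1: derive path(d,i) via R0 from link(d,i)
round 1: derive path(g,c) via R0 from link(g,c)
round 1: derive path(g,g) via R0 from link(g,g)
round 1: derive path(h,a) via R0 from link(h,a)
round 1: derive path(h,c) via R0 from link(h,c)
round 1: derive path(h,g) via R0 from link(h,g)
round 1: derive path(h,h) via R0 from link(h,h)
round 1: derive path(h,j) via R0 from link(h,j)
round 1: derive path(i,h) via R0 from link(i,h)
round 1: derive path(j,d) via R0 from link(j,d)
round 2: derive path(a,h) via R1 from path(a,i), path(i,h)
round 2: derive path(c,b) via R1 from path(c,a), path(a,b)
round 2: derive path(c,i) via R1 from path(c,a), path(a,i)
round 2: derive path(d,h) via R1 from path(d,i), path(i,h)
round 2: derive path(g,a) via R1 from path(g,c), path(c,a)
round 2: derive path(h,b) via R1 from path(h,a), path(a,b)
round 2: derive path(h,d) via R1 from path(h,j), path(j,d)
round 2: derive path(h,i) via R1 from path(h,a), path(a,i)
round 2: derive path(i,a) via R1 from path(i,h), path(h,a)
round 2: derive path(i,c) via R1 from path(i,h), path(h,c)
round 2: derive path(i,g) via R1 from path(i,h), path(h,g)
round 2: derive path(i,j) via R1 from path(i,h), path(h,j)
round 2: derive path(j,f) via R1 from path(j,d), path(d,f)
round 2: derive path(j,i) via R1 from path(j,d), path(d,i)
round 2: derive flow(a) via R2 from path(a,i), path(i,h)
round 2: derive flow(c) via R2 from path(c,a), path(a,b)
round 2: derive flow(d) via R2 from path(d,i), path(i,h)
round 2: derive flow(g) via R2 from path(g,c), path(c,a)
round 2: derive flow(h) via R2 from path(h,a), path(a,b)
round 2: derive flow(i) via R2 from path(i,h), path(h,a)
round 2: derive flow(j) via R2 from path(j,d), path(d,f)
round 3: derive path(a,a) via R1 from path(a,h), path(h,a)
round 3: derive path(a,c) via R1 from path(a,h), path(h,c)
round 3: derive path(a,d) via R1 from path(a,h), path(h,d)
round 3: derive path(a,g) via R1 from path(a,h), path(h,g)
round 3: derive path(a,j) via R1 from path(a,h), path(h,j)
round 3: derive path(c,c) via R1 from path(c,i), path(i,c)
round 3: derive path(c,g) via R1 from path(c,i), path(i,g)
round 3: derive path(c,h) via R1 from path(c,a), path(a,h)
round 3: derive path(c,j) via R1 from path(c,i), path(i,j)
round 3: derive path(d,a) via R1 from path(d,h), path(h,a)
round 3: derive path(d,b) via R1 from path(d,h), path(h,b)
round 3: derive path(d,c) via R1 from path(d,h), path(h,c)
round 3: derive path(d,d) via R1 from path(d,h), path(h,d)
round 3: derive path(d,g) via R1 from path(d,h), path(h,g)
round 3: derive path(d,j) via R1 from path(d,h), path(h,j)
round 3: derive path(g,b) via R1 from path(g,a), path(a,b)
round 3: derive path(g,h) via R1 from path(g,a), path(a,h)
round 3: derive path(g,i) via R1 from path(g,a), path(a,i)
round 3: derive path(h,f) via R1 from path(h,d), path(d,f)
round 3: derive path(i,b) via R1 from path(i,a), path(a,b)
round 3: derive path(i,d) via R1 from path(i,h), path(h,d)
round 3: derive path(i,f) via R1 from path(i,j), path(j,f)
round 3: derive path(i,i) via R1 from path(i,a), path(a,i)
round 3: derive path(j,a) via R1 from path(j,i), path(i,a)
round 3: derive path(j,c) via R1 from path(j,i), path(i,c)
round 3: derive path(j,g) via R1 from path(j,i), path(i,g)
round 3: derive path(j,h) via R1 from path(j,d), path(d,h)
round 3: derive path(j,j) via R1 from path(j,i), path(i,j)
round 4: derive path(a,f) via R1 from path(a,d), path(d,f)
round 4: derive path(c,d) via R1 from path(c,a), path(a,d)
round 4: derive path(c,f) via R1 from path(c,h), path(h,f)
round 4: derive path(g,d) via R1 from path(g,a), path(a,d)
round 4: derive path(g,f) via R1 from path(g,h), path(h,f)
round 4: derive path(g,j) via R1 from path(g,a), path(a,j)
round 4: derive path(j,b) via R1 from path(j,a), path(a,b)

no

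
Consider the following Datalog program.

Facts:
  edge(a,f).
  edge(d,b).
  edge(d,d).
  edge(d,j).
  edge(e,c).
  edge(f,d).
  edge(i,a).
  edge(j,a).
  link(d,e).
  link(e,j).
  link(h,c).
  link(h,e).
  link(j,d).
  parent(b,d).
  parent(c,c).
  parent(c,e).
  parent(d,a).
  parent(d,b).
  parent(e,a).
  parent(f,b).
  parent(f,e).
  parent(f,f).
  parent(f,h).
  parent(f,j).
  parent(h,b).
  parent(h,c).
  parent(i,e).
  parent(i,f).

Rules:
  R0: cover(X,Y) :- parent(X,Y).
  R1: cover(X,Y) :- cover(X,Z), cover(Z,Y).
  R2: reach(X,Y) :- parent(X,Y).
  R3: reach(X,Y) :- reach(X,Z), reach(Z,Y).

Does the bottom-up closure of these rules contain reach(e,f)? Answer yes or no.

no

round 1: derive reach(b,d) via R2 from parent(b,d)
round 1: derive reach(c,c) via R2 from parent(c,c)
round 1: derive reach(c,e) via R2 from parent(c,e)
round 1: derive reach(d,a) via R2 from parent(d,a)
round 1: derive reach(d,b) via R2 from parent(d,b)
round 1: derive reach(e,a) via R2 from parent(e,a)
round 1: derive reach(f,b) via R2 from parent(f,b)
round 1: derive reach(f,e) via R2 from parent(f,e)
round 1: derive reach(f,f) via R2 from parent(f,f)
round 1: derive reach(f,h) via R2 from parent(f,h)
round 1: derive reach(f,j) via R2 from parent(f,j)
round 1: derive reach(h,b) via R2 from parent(h,b)
round 1: derive reach(h,c) via R2 from parent(h,c)
round 1: derive reach(i,e) via R2 from parent(i,e)
round 1: derive reach(i,f) via R2 from parent(i,f)
round 2: derive reach(b,a) via R3 from reach(b,d), reach(d,a)
round 2: derive reach(b,b) via R3 from reach(b,d), reach(d,b)
round 2: derive reach(c,a) via R3 from reach(c,e), reach(e,a)
round 2: derive reach(d,d) via R3 from reach(d,b), reach(b,d)
round 2: derive reach(f,a) via R3 from reach(f,e), reach(e,a)
round 2: derive reach(f,c) via R3 from reach(f,h), reach(h,c)
round 2: derive reach(f,d) via R3 from reach(f,b), reach(b,d)
round 2: derive reach(h,d) via R3 from reach(h,b), reach(b,d)
round 2: derive reach(h,e) via R3 from reach(h,c), reach(c,e)
round 2: derive reach(i,a) via R3 from reach(i,e), reach(e,a)
round 2: derive reach(i,b) via R3 from reach(i,f), reach(f,b)
round 2: derive reach(i,h) via R3 from reach(i,f), reach(f,h)
round 2: derive reach(i,j) via R3 from reach(i,f), reach(f,j)
round 3: derive reach(h,a) via R3 from reach(h,b), reach(b,a)
round 3: derive reach(i,c) via R3 from reach(i,f), reach(f,c)
round 3: derive reach(i,d) via R3 from reach(i,b), reach(b,d)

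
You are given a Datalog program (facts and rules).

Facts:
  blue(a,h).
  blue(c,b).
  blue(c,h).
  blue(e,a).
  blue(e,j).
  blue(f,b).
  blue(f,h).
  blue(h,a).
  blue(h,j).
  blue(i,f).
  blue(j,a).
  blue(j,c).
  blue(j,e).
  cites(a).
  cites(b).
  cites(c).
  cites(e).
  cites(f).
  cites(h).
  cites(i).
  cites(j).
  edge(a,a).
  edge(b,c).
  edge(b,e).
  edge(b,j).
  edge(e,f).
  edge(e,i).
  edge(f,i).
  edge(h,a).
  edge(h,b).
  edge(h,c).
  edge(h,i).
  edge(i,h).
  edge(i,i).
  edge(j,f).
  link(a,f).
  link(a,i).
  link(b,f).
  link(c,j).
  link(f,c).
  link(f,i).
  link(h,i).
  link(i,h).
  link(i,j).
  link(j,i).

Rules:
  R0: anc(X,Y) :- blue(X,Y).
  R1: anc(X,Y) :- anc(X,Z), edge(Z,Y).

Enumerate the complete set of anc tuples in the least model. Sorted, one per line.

round 1: derive anc(a,h) via R0 from blue(a,h)
round 1: derive anc(c,b) via R0 from blue(c,b)
round 1: derive anc(c,h) via R0 from blue(c,h)
round 1: derive anc(e,a) via R0 from blue(e,a)
round 1: derive anc(e,j) via R0 from blue(e,j)
round 1: derive anc(f,b) via R0 from blue(f,b)
round 1: derive anc(f,h) via R0 from blue(f,h)
round 1: derive anc(h,a) via R0 from blue(h,a)
round 1: derive anc(h,j) via R0 from blue(h,j)
round 1: derive anc(i,f) via R0 from blue(i,f)
round 1: derive anc(j,a) via R0 from blue(j,a)
round 1: derive anc(j,c) via R0 from blue(j,c)
round 1: derive anc(j,e) via R0 from blue(j,e)
round 2: derive anc(a,a) via R1 from anc(a,h), edge(h,a)
round 2: derive anc(a,b) via R1 from anc(a,h), edge(h,b)
round 2: derive anc(a,c) via R1 from anc(a,h), edge(h,c)
round 2: derive anc(a,i) via R1 from anc(a,h), edge(h,i)
round 2: derive anc(c,a) via R1 from anc(c,h), edge(h,a)
round 2: derive anc(c,c) via R1 from anc(c,b), edge(b,c)
round 2: derive anc(c,e) via R1 from anc(c,b), edge(b,e)
round 2: derive anc(c,i) via R1 from anc(c,h), edge(h,i)
round 2: derive anc(c,j) via R1 from anc(c,b), edge(b,j)
round 2: derive anc(e,f) via R1 from anc(e,j), edge(j,f)
round 2: derive anc(f,a) via R1 from anc(f,h), edge(h,a)
round 2: derive anc(f,c) via R1 from anc(f,b), edge(b,c)
round 2: derive anc(f,e) via R1 from anc(f,b), edge(b,e)
round 2: derive anc(f,i) via R1 from anc(f,h), edge(h,i)
round 2: derive anc(f,j) via R1 from anc(f,b), edge(b,j)
round 2: derive anc(h,f) via R1 from anc(h,j), edge(j,f)
round 2: derive anc(i,i) via R1 from anc(i,f), edge(f,i)
round 2: derive anc(j,f) via R1 from anc(j,e), edge(e,f)
round 2: derive anc(j,i) via R1 from anc(j,e), edge(e,i)
round 3: derive anc(a,e) via R1 from anc(a,b), edge(b,e)
round 3: derive anc(a,j) via R1 from anc(a,b), edge(b,j)
round 3: derive anc(c,f) via R1 from anc(c,e), edge(e,f)
round 3: derive anc(e,i) via R1 from anc(e,f), edge(f,i)
round 3: derive anc(f,f) via R1 from anc(f,e), edge(e,f)
round 3: derive anc(h,i) via R1 from anc(h,f), edge(f,i)
round 3: derive anc(i,h) via R1 from anc(i,i), edge(i,h)
round 3: derive anc(j,h) via R1 from anc(j,i), edge(i,h)
round 4: derive anc(a,f) via R1 from anc(a,e), edge(e,f)
round 4: derive anc(e,h) via R1 from anc(e,i), edge(i,h)
round 4: derive anc(h,h) via R1 from anc(h,i), edge(i,h)
round 4: derive anc(i,a) via R1 from anc(i,h), edge(h,a)
round 4: derive anc(i,b) via R1 from anc(i,h), edge(h,b)
round 4: derive anc(i,c) via R1 from anc(i,h), edge(h,c)
round 4: derive anc(j,b) via R1 from anc(j,h), edge(h,b)
round 5: derive anc(e,b) via R1 from anc(e,h), edge(h,b)
round 5: derive anc(e,c) via R1 from anc(e,h), edge(h,c)
round 5: derive anc(h,b) via R1 from anc(h,h), edge(h,b)
round 5: derive anc(h,c) via R1 from anc(h,h), edge(h,c)
round 5: derive anc(i,e) via R1 from anc(i,b), edge(b,e)
round 5: derive anc(i,j) via R1 from anc(i,b), edge(b,j)
round 5: derive anc(j,j) via R1 from anc(j,b), edge(b,j)
round 6: derive anc(e,e) via R1 from anc(e,b), edge(b,e)
round 6: derive anc(h,e) via R1 from anc(h,b), edge(b,e)

anc(a,a)
anc(a,b)
anc(a,c)
anc(a,e)
anc(a,f)
anc(a,h)
anc(a,i)
anc(a,j)
anc(c,a)
anc(c,b)
anc(c,c)
anc(c,e)
anc(c,f)
anc(c,h)
anc(c,i)
anc(c,j)
anc(e,a)
anc(e,b)
anc(e,c)
anc(e,e)
anc(e,f)
anc(e,h)
anc(e,i)
anc(e,j)
anc(f,a)
anc(f,b)
anc(f,c)
anc(f,e)
anc(f,f)
anc(f,h)
anc(f,i)
anc(f,j)
anc(h,a)
anc(h,b)
anc(h,c)
anc(h,e)
anc(h,f)
anc(h,h)
anc(h,i)
anc(h,j)
anc(i,a)
anc(i,b)
anc(i,c)
anc(i,e)
anc(i,f)
anc(i,h)
anc(i,i)
anc(i,j)
anc(j,a)
anc(j,b)
anc(j,c)
anc(j,e)
anc(j,f)
anc(j,h)
anc(j,i)
anc(j,j)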